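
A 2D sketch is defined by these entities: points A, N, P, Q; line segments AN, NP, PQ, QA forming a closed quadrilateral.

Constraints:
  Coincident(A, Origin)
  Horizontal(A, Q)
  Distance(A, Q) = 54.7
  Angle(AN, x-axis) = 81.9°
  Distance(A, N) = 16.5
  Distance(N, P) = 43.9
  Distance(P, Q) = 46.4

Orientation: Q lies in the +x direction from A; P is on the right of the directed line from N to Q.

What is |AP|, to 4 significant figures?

29.97

A is at the origin; AQ is horizontal with |AQ| = 54.7 and Q in +x, so Q = (54.7, 0). AN runs at 81.9° with |AN| = 16.5, so N = (2.325, 16.34). P is determined by |NP| = 43.9 and |PQ| = 46.4 together: it lies at the intersection of circle(N, 43.9) and circle(Q, 46.4). With |NQ| = 54.86, the foot of the radical line on NQ is 25.37 from N and the perpendicular offset is √(43.9² − 25.37²) = 35.82. Taking the right-of-NQ solution: P = (15.88, -25.42).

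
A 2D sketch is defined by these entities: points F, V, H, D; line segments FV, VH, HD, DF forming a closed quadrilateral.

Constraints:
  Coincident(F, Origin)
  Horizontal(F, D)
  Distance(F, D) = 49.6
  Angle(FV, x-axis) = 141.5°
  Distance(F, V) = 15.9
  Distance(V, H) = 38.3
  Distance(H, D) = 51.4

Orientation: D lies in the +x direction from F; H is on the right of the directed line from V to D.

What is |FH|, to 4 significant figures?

24.89

Checks: F.y = 0.00, D.y = 0.00 ✓; |VH| = 38.30 ✓; |HD| = 51.40 ✓.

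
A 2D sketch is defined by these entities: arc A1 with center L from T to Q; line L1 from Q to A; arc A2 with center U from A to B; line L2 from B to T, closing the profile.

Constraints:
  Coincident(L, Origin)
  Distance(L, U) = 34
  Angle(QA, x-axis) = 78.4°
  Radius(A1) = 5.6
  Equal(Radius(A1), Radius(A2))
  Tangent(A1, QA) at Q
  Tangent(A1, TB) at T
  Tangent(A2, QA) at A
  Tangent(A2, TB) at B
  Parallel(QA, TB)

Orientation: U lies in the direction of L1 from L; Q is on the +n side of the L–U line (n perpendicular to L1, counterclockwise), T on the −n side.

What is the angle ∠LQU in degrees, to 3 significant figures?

80.6°

L is at the origin and U lies 34.0 along u from L, so U = 34.0·u = (6.84, 33.3). Tangency of A1 to both parallel lines with radius 5.6 puts Q and T at L ± 5.6·n: Q = (-5.49, 1.13), T = (5.49, -1.13). Then cos ∠LQU = QL·QU / (|QL||QU|), giving 80.6°.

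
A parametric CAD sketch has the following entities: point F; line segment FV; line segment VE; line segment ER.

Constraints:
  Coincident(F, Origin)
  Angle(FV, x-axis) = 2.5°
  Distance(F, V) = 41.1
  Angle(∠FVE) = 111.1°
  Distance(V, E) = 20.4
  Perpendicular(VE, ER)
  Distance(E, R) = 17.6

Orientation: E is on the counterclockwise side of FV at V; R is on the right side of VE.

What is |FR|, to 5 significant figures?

66.095

∠FVE = 111.1°, so VE runs at 2.5° + (180° − 111.1°) = 71.400° from the x-axis; with |VE| = 20.4, E = V + 20.4·(cos 71.400°, sin 71.400°) = (47.568, 21.127). VE ⟂ ER; with |ER| = 17.6 on the right of VE, R = E + 17.6·(0.94777, -0.31896) = (64.248, 15.514). Then |FR| = |R − F| = 66.095.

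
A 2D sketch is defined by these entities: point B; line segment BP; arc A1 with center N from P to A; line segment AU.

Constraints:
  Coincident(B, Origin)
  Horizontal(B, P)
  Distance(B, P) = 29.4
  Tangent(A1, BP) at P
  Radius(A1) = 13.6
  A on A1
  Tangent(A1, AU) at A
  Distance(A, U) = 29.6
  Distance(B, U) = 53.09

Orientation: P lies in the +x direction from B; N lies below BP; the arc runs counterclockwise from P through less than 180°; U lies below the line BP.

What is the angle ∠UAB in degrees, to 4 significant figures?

157.0°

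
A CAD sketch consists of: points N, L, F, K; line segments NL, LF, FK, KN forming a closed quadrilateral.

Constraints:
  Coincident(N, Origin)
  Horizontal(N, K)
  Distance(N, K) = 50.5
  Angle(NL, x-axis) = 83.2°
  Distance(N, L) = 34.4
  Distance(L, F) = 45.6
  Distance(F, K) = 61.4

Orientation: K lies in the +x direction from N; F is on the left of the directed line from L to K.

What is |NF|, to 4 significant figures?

73.33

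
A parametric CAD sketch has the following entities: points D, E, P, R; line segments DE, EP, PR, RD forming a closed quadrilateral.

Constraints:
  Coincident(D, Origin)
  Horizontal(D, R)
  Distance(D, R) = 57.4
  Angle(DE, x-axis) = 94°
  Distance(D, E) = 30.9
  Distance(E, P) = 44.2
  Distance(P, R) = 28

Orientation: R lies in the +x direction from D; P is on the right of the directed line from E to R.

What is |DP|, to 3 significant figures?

29.4

D is at the origin; DR is horizontal with |DR| = 57.4 and R in +x, so R = (57.4, 0). DE runs at 94.0° with |DE| = 30.9, so E = (-2.16, 30.8). P is determined by |EP| = 44.2 and |PR| = 28.0 together: it lies at the intersection of circle(E, 44.2) and circle(R, 28.0). With |ER| = 67.1, the foot of the radical line on ER is 42.3 from E and the perpendicular offset is √(44.2² − 42.3²) = 13.0. Taking the right-of-ER solution: P = (29.4, -0.125).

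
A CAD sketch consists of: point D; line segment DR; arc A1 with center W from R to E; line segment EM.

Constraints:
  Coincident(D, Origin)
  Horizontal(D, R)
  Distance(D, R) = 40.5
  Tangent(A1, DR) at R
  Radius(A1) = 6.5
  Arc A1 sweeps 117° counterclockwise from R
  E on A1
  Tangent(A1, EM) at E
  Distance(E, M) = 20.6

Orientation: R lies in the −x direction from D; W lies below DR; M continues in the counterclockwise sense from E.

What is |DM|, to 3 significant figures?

46.2

D is at the origin; DR is horizontal with |DR| = 40.5 and R on the −x side, so R = (-40.5, 0.00). A1 meets DR tangentially, so WR is at right angles to DR, so W = R + (0, -6.5) = (-40.5, -6.50). On A1, R sits at bearing 90° from W; a 117° counterclockwise sweep puts E at bearing 207°, so E = W + 6.5·(cos 207°, sin 207°) = (-46.3, -9.45). The tangent condition forces WE to be normal to EM, so EM runs along (−sin 207°, cos 207°); with |EM| = 20.6, M = (-36.9, -27.8). Then |DM| = |M − D| = 46.2.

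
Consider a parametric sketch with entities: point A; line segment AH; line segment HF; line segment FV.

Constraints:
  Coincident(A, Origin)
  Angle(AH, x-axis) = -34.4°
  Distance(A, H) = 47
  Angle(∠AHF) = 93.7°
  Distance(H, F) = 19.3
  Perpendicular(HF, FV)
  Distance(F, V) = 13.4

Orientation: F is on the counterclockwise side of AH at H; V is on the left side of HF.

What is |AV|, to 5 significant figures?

40.264

A is at the origin; AH runs at -34.4° with length 47.0, so H = 47.0·(cos -34.4°, sin -34.4°) = (38.780, -26.553). ∠AHF = 93.7°, so HF runs at -34.4° + (180° − 93.7°) = 51.900° from the x-axis; with |HF| = 19.3, F = H + 19.3·(cos 51.900°, sin 51.900°) = (50.689, -11.366). The perpendicularity gives FV at right angles to HF; with |FV| = 13.4 on the left of HF, V = F + 13.4·(-0.78694, 0.61704) = (40.144, -3.0973). Then |AV| = |V − A| = 40.264.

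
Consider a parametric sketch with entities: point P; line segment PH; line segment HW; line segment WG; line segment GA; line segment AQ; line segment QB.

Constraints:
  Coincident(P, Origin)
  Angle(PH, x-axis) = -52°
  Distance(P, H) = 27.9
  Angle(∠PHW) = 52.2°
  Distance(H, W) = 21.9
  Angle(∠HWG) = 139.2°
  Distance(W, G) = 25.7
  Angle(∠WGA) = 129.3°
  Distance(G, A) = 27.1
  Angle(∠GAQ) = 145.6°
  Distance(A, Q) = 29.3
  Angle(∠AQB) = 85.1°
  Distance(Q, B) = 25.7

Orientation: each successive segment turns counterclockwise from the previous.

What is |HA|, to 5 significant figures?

59.815

∠HWG = 139.2° gives WG at 116.60° from the x-axis; with |WG| = 25.7, G = (11.042, 22.225). ∠WGA = 129.3° gives GA at 167.30° from the x-axis; with |GA| = 27.1, A = (-15.395, 28.183). Then |HA| = |A − H| = 59.815.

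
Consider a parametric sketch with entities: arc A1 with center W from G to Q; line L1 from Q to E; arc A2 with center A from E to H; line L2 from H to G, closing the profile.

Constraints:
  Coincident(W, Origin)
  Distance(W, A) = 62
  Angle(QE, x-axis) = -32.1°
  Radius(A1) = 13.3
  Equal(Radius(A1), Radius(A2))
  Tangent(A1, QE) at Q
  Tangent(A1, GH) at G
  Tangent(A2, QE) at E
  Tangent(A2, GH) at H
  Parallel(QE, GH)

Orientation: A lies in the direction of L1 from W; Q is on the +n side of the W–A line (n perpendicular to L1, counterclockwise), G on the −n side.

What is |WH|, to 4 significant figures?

63.41

Tangency of A1 to both parallel lines with radius 13.3 puts Q and G at W ± 13.3·n: Q = (7.068, 11.27), G = (-7.068, -11.27). Equal radii place E and H the same way about A: E = A + 13.3·n = (59.59, -21.68), H = A − 13.3·n = (45.45, -44.21). Then |WH| = |H − W| = 63.41.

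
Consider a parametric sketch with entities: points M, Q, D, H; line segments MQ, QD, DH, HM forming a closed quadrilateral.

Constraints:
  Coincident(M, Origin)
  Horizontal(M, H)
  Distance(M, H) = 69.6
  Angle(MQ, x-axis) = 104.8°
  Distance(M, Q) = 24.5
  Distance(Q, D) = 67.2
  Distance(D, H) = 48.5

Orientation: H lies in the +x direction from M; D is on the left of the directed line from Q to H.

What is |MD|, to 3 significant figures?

73.6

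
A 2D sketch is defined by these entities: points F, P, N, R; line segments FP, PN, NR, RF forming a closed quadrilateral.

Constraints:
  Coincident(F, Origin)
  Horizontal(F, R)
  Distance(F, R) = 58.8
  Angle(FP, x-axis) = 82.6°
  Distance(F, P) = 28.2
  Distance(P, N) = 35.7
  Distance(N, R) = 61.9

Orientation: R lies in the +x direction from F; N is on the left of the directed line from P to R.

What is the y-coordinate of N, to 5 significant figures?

53.830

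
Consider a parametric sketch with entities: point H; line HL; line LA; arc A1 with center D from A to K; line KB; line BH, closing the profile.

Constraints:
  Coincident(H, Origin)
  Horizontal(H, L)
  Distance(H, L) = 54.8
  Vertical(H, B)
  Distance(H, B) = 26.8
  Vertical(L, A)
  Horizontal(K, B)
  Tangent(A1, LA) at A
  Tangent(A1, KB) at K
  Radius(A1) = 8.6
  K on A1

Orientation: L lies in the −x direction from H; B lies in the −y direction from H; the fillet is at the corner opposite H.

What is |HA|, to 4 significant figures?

57.74

H is at the origin; HL is horizontal with |HL| = 54.8 and L on the −x side, so L = (-54.80, 0.000). HB is vertical with |HB| = 26.8 and B on the −y side, so B = (0.000, -26.80). The virtual corner opposite H is at (-54.80, -26.80). Since A1 is tangent to LA there, DA ⟂ LA and since A1 is tangent to KB there, DK ⟂ KB, with radius 8.6, so the center D sits 8.6 in from both sides at D = (-46.20, -18.20). That places the tangent points at A = (-54.80, -18.20) on LA and K = (-46.20, -26.80) on KB. Then |HA| = |A − H| = 57.74.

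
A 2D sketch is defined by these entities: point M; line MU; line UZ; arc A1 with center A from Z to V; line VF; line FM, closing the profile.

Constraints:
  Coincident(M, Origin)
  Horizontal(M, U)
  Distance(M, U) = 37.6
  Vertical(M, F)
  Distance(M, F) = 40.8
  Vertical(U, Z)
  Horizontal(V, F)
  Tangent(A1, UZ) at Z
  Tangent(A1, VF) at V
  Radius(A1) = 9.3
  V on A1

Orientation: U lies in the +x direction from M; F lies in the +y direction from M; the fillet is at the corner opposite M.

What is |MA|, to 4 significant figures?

42.35

M is at the origin; MU is horizontal with |MU| = 37.6 and U on the +x side, so U = (37.60, 0.000). M and F share the same x with |MF| = 40.8 and F on the +y side, so F = (0.000, 40.80). The virtual corner opposite M is at (37.60, 40.80). The tangent condition forces AZ to be normal to UZ and the tangent condition forces AV to be normal to VF, with radius 9.3, so the center A sits 9.3 in from both sides at A = (28.30, 31.50). Then |MA| = |A − M| = 42.35.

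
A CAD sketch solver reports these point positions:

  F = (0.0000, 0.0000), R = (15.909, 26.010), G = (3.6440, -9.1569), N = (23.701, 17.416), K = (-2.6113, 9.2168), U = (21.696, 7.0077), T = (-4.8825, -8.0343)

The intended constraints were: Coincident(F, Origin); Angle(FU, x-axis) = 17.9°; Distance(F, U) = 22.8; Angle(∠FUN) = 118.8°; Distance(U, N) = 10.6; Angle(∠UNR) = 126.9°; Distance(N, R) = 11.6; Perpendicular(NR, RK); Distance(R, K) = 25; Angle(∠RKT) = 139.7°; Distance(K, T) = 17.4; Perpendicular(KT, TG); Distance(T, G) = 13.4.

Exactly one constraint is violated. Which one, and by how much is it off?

Distance(T, G) = 13.4 — off by 4.80.

F = (0.00, 0.00) ✓; FU at 17.90° ✓; |FU| = 22.80 ✓; ∠FUN = 118.8° ✓; |UN| = 10.60 ✓; ∠UNR = 126.9° ✓; |NR| = 11.60 ✓; ∠(NR, RK) = 90.00° ✓; |RK| = 25.00 ✓; ∠RKT = 139.7° ✓; |KT| = 17.40 ✓; ∠(KT, TG) = 90.00° ✓; |TG| = 8.600 ✗.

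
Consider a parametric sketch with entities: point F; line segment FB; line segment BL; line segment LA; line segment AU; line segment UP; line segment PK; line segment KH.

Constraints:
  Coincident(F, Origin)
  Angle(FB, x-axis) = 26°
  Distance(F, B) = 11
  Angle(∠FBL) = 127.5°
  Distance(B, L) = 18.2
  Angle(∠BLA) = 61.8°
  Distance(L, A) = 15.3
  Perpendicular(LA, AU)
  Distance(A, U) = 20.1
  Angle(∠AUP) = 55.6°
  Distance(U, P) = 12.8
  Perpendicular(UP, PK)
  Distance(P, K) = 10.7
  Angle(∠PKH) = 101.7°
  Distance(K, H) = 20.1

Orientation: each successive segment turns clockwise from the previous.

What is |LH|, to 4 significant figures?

31.61

F is at the origin; FB runs at 26.0° with length 11.0, so B = (9.887, 4.822). ∠FBL = 127.5° gives BL at -26.50° from the x-axis; with |BL| = 18.2, L = (26.17, -3.299). ∠BLA = 61.8° gives LA at -144.7° from the x-axis; with |LA| = 15.3, A = (13.69, -12.14). The perpendicularity gives AU at right angles to LA, so AU runs at 125.3°; with |AU| = 20.1, U = (2.073, 4.264). ∠AUP = 55.6° gives UP at 0.9000° from the x-axis; with |UP| = 12.8, P = (14.87, 4.465). The perpendicularity gives PK at right angles to UP, so PK runs at -89.10°; with |PK| = 10.7, K = (15.04, -6.233). ∠PKH = 101.7° gives KH at -167.4° from the x-axis; with |KH| = 20.1, H = (-4.577, -10.62). Then |LH| = |H − L| = 31.61.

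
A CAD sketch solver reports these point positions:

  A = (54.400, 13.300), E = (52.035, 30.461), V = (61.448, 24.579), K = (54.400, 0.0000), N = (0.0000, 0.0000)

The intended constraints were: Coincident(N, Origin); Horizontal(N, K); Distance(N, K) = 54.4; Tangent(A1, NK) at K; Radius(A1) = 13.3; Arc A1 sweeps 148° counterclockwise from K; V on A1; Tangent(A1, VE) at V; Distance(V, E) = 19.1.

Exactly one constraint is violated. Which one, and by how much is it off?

Distance(V, E) = 19.1 — off by 8.00.

N = (0.00, 0.00) ✓; N.y = 0.00, K.y = 0.00 ✓; |NK| = 54.40 ✓; ∠(AK, KN) = 90.00° ✓; |AK| = 13.30 ✓; bearing(A→V) − bearing(A→K) = 148.0° ✓; |AV| = 13.30 ✓; ∠(AV, VE) = 90.00° ✓; |VE| = 11.10 ✗.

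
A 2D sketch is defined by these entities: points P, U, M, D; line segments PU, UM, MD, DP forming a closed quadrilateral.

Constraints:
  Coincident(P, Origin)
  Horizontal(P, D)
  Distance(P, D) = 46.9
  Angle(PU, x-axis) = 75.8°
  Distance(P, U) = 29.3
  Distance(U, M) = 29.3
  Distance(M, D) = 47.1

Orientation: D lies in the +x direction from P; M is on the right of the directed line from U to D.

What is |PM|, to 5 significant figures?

0.20646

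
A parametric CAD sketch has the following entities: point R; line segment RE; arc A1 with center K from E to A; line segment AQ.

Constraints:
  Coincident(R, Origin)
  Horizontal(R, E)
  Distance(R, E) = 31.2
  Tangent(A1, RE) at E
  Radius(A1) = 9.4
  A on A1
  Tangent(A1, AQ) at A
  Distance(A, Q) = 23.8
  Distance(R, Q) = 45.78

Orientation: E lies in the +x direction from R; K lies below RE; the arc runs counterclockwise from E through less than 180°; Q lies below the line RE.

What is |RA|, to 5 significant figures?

25.426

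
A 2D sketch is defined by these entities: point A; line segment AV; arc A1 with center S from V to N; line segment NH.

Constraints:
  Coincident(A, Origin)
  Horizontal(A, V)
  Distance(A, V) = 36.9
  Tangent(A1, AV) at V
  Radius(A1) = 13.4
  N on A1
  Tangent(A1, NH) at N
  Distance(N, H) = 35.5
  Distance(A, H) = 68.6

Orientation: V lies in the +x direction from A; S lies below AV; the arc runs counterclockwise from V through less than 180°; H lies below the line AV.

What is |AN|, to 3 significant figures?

33.7

Checks: A.y = 0.00, V.y = 0.00 ✓; |SN| = 13.40 ✓; ∠(SN, NH) = 90.00° ✓; |NH| = 35.50 ✓; |AH| = 68.60 ✓.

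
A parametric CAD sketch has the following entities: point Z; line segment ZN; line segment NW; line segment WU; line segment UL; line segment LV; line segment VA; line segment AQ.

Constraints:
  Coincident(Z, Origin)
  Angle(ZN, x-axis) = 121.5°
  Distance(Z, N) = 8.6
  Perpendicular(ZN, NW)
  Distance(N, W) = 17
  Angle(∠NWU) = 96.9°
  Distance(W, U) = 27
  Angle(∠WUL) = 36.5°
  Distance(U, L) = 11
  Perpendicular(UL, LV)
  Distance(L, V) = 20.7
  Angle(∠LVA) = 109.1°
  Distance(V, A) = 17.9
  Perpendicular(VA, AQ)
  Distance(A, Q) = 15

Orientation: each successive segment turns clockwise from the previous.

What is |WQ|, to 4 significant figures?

32.73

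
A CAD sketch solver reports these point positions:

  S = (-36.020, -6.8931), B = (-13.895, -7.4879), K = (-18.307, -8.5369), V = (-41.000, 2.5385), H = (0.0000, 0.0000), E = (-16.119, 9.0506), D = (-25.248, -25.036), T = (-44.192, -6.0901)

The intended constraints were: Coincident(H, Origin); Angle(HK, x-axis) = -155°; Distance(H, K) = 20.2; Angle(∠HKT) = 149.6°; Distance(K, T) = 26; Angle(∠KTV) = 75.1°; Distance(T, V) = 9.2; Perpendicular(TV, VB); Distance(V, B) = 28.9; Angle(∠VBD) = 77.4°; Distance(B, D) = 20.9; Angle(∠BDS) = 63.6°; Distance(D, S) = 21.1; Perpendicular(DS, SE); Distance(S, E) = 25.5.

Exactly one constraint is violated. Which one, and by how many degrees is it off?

Perpendicular(DS, SE) — off by 8.00°.

H = (0.00, 0.00) ✓; HK at -155.0° ✓; |HK| = 20.20 ✓; ∠HKT = 149.6° ✓; |KT| = 26.00 ✓; ∠KTV = 75.10° ✓; |TV| = 9.200 ✓; ∠(TV, VB) = 90.00° ✓; |VB| = 28.90 ✓; ∠VBD = 77.40° ✓; |BD| = 20.90 ✓; ∠BDS = 63.60° ✓; |DS| = 21.10 ✓; ∠(DS, SE) = 82.00° ✗; |SE| = 25.50 ✓.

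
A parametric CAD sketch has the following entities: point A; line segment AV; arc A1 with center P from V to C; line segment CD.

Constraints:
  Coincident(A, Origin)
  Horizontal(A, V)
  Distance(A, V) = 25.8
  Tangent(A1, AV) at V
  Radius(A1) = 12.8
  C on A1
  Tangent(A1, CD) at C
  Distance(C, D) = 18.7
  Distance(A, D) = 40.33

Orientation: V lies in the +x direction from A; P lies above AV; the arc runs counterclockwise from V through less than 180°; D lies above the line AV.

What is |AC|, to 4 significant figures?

40.96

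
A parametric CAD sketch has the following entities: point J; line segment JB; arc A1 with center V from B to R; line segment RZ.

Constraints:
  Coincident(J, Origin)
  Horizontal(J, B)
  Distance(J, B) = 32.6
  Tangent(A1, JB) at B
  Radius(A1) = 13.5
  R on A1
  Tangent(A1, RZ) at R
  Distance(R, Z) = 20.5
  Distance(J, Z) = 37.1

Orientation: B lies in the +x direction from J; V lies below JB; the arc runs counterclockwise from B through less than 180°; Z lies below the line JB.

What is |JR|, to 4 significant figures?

22.78

Checks: |VB| = 13.50 ✓; |VR| = 13.50 ✓; ∠(VR, RZ) = 90.00° ✓; |RZ| = 20.50 ✓; |JZ| = 37.10 ✓.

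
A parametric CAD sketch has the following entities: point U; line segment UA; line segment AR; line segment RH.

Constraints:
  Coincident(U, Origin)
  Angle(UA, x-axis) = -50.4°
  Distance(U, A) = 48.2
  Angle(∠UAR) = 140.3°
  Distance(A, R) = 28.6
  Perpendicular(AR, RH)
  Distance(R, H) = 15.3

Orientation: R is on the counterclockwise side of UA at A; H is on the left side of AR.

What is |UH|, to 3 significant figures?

67.5

U is at the origin; UA runs at -50.4° with length 48.2, so A = 48.2·(cos -50.4°, sin -50.4°) = (30.7, -37.1). ∠UAR = 140.3°, so AR runs at -50.4° + (180° − 140.3°) = -10.7° from the x-axis; with |AR| = 28.6, R = A + 28.6·(cos -10.7°, sin -10.7°) = (58.8, -42.4). The perpendicularity gives RH at right angles to AR; with |RH| = 15.3 on the left of AR, H = R + 15.3·(0.186, 0.983) = (61.7, -27.4). Then |UH| = |H − U| = 67.5.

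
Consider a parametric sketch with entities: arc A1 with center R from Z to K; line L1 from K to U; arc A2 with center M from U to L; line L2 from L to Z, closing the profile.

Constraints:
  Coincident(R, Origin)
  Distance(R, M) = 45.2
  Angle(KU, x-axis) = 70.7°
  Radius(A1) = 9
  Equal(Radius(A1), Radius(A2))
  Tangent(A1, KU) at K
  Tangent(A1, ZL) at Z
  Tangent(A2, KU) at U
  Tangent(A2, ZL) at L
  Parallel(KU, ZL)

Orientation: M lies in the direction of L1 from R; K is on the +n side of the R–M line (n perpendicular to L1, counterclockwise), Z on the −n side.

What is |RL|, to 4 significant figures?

46.09

The slot axis is L1's direction at 70.7°, so u = (cos 70.7°, sin 70.7°) = (0.3305, 0.9438) and n = (−sin 70.7°, cos 70.7°) = (-0.9438, 0.3305). R is at the origin and M lies 45.2 along u from R, so M = 45.2·u = (14.94, 42.66). Tangency of A1 to both parallel lines with radius 9.0 puts K and Z at R ± 9.0·n: K = (-8.494, 2.975), Z = (8.494, -2.975). Equal radii place U and L the same way about M: U = M + 9.0·n = (6.445, 45.63), L = M − 9.0·n = (23.43, 39.69). Then |RL| = |L − R| = 46.09.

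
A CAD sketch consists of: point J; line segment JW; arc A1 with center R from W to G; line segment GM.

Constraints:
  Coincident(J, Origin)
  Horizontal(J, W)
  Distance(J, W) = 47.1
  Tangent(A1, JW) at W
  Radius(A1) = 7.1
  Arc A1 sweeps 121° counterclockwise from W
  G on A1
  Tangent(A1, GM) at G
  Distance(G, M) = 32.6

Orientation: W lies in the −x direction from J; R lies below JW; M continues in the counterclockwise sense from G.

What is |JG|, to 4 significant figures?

54.26

J is at the origin; JW is horizontal with |JW| = 47.1 and W on the −x side, so W = (-47.10, 0.000). Since A1 is tangent to JW there, RW ⟂ JW, so R = W + (0, -7.1) = (-47.10, -7.100). On A1, W sits at bearing 90° from R; a 121° counterclockwise sweep puts G at bearing 211°, so G = R + 7.1·(cos 211°, sin 211°) = (-53.19, -10.76). Then |JG| = |G − J| = 54.26.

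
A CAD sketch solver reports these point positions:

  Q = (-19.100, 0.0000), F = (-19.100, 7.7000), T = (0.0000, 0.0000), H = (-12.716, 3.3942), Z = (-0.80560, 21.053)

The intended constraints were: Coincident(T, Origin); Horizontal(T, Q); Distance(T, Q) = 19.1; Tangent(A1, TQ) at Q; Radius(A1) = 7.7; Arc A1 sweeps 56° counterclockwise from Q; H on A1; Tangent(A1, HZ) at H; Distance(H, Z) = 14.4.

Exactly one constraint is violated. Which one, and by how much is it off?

Distance(H, Z) = 14.4 — off by 6.90.

T = (0.00, 0.00) ✓; T.y = 0.00, Q.y = 0.00 ✓; |TQ| = 19.10 ✓; ∠(FQ, QT) = 90.00° ✓; |FQ| = 7.700 ✓; bearing(F→H) − bearing(F→Q) = 56.00° ✓; |FH| = 7.700 ✓; ∠(FH, HZ) = 90.00° ✓; |HZ| = 21.30 ✗.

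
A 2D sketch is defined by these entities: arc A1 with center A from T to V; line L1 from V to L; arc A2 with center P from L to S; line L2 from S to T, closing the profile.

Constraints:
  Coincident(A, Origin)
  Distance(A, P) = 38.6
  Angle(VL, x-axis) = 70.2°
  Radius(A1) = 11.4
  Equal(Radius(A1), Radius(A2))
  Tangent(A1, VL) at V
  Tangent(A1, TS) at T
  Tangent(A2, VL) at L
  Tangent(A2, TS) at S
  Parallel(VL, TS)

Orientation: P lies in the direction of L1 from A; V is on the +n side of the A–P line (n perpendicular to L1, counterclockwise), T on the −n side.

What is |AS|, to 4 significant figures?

40.25

Tangency of A1 to both parallel lines with radius 11.4 puts V and T at A ± 11.4·n: V = (-10.73, 3.862), T = (10.73, -3.862). Equal radii place L and S the same way about P: L = P + 11.4·n = (2.349, 40.18), S = P − 11.4·n = (23.80, 32.46). Then |AS| = |S − A| = 40.25.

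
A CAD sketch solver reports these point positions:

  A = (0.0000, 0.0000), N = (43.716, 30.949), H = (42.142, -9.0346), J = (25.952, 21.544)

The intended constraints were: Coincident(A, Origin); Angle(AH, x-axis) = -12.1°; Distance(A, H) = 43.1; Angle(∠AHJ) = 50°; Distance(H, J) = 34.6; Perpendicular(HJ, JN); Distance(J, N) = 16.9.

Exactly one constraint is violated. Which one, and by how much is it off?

Distance(J, N) = 16.9 — off by 3.20.

A = (0.00, 0.00) ✓; AH at -12.10° ✓; |AH| = 43.10 ✓; ∠AHJ = 50.00° ✓; |HJ| = 34.60 ✓; ∠(HJ, JN) = 90.00° ✓; |JN| = 20.10 ✗.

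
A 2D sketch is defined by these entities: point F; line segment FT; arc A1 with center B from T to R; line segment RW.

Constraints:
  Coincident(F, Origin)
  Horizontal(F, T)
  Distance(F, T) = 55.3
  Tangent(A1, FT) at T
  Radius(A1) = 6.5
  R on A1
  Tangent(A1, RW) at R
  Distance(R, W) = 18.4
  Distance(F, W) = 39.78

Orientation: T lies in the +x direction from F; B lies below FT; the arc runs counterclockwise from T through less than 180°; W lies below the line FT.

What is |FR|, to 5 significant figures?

50.989

Checks: |BT| = 6.500 ✓; |BR| = 6.500 ✓; ∠(BR, RW) = 90.00° ✓; |RW| = 18.40 ✓; |FW| = 39.78 ✓.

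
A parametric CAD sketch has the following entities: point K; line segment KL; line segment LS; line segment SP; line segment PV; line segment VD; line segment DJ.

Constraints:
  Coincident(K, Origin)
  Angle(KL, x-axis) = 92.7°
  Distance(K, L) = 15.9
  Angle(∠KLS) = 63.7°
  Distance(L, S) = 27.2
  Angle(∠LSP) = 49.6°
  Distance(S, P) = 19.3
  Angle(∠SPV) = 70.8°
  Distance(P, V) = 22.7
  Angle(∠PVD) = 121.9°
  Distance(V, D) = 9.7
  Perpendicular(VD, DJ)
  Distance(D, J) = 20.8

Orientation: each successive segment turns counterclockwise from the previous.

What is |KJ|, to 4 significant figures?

26.27

K is at the origin; KL runs at 92.7° with length 15.9, so L = (-0.7490, 15.88). ∠KLS = 63.7° gives LS at -151.0° from the x-axis; with |LS| = 27.2, S = (-24.54, 2.696). ∠LSP = 49.6° gives SP at -20.60° from the x-axis; with |SP| = 19.3, P = (-6.473, -4.095). ∠SPV = 70.8° gives PV at 88.60° from the x-axis; with |PV| = 22.7, V = (-5.918, 18.60). ∠PVD = 121.9° gives VD at 146.7° from the x-axis; with |VD| = 9.7, D = (-14.03, 23.92). The perpendicularity gives DJ at right angles to VD, so DJ runs at -123.3°; with |DJ| = 20.8, J = (-25.45, 6.539). Then |KJ| = |J − K| = 26.27.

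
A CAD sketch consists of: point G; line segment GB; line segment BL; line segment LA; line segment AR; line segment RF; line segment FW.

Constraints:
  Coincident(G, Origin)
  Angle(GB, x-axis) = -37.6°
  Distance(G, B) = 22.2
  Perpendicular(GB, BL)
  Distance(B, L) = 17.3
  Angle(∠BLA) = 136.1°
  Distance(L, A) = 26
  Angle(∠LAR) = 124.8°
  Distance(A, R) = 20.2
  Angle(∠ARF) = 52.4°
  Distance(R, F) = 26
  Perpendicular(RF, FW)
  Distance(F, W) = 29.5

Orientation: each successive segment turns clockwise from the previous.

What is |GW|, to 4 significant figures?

43.33

G is at the origin; GB runs at -37.6° with length 22.2, so B = (17.59, -13.55). GB is perpendicular to BL, so BL runs at -127.6°; with |BL| = 17.3, L = (7.033, -27.25). ∠BLA = 136.1° gives LA at -171.5° from the x-axis; with |LA| = 26.0, A = (-18.68, -31.09). ∠LAR = 124.8° gives AR at 133.3° from the x-axis; with |AR| = 20.2, R = (-32.53, -16.39). ∠ARF = 52.4° gives RF at 5.700° from the x-axis; with |RF| = 26.0, F = (-6.663, -13.81). RF is perpendicular to FW, so FW runs at -84.30°; with |FW| = 29.5, W = (-3.733, -43.17). Then |GW| = |W − G| = 43.33.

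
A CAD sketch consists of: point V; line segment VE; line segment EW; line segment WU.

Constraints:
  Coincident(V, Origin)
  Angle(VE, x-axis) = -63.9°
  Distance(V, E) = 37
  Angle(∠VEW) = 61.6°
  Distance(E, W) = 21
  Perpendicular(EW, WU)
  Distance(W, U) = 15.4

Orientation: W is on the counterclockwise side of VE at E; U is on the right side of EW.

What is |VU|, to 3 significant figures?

48.1

V is at the origin; VE runs at -63.9° with length 37.0, so E = 37.0·(cos -63.9°, sin -63.9°) = (16.3, -33.2). ∠VEW = 61.6°, so EW runs at -63.9° + (180° − 61.6°) = 54.5° from the x-axis; with |EW| = 21.0, W = E + 21.0·(cos 54.5°, sin 54.5°) = (28.5, -16.1). The perpendicularity gives WU at right angles to EW; with |WU| = 15.4 on the right of EW, U = W + 15.4·(0.814, -0.581) = (41.0, -25.1). Then |VU| = |U − V| = 48.1.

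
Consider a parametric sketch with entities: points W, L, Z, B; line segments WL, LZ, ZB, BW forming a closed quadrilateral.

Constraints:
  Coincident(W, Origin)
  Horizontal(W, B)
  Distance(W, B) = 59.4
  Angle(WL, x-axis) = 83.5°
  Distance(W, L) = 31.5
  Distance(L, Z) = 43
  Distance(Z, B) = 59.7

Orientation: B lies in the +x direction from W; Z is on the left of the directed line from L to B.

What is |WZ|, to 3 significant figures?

68.1

W is at the origin; WB is horizontal with |WB| = 59.4 and B in +x, so B = (59.4, 0). WL runs at 83.5° with |WL| = 31.5, so L = (3.57, 31.3). Z is determined by |LZ| = 43.0 and |ZB| = 59.7 together: it lies at the intersection of circle(L, 43.0) and circle(B, 59.7). With |LB| = 64.0, the foot of the radical line on LB is 18.6 from L and the perpendicular offset is √(43.0² − 18.6²) = 38.8. Taking the left-of-LB solution: Z = (38.8, 56.0).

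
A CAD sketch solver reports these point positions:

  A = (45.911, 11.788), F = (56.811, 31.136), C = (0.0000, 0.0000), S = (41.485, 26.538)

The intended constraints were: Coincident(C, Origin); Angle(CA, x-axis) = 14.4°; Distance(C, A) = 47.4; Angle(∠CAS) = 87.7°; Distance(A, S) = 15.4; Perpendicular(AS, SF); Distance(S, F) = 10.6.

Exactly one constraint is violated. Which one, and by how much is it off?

Distance(S, F) = 10.6 — off by 5.40.

C = (0.00, 0.00) ✓; CA at 14.40° ✓; |CA| = 47.40 ✓; ∠CAS = 87.70° ✓; |AS| = 15.40 ✓; ∠(AS, SF) = 90.00° ✓; |SF| = 16.00 ✗.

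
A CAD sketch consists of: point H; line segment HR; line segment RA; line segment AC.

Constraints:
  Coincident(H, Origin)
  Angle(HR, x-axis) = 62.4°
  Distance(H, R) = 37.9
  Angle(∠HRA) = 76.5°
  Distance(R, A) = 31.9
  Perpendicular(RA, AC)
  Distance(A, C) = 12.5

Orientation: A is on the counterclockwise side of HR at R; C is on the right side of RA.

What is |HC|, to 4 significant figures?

54.47

∠HRA = 76.5°, so RA runs at 62.4° + (180° − 76.5°) = 165.9° from the x-axis; with |RA| = 31.9, A = R + 31.9·(cos 165.9°, sin 165.9°) = (-13.38, 41.36). RA is perpendicular to AC; with |AC| = 12.5 on the right of RA, C = A + 12.5·(0.2436, 0.9699) = (-10.33, 53.48). Then |HC| = |C − H| = 54.47.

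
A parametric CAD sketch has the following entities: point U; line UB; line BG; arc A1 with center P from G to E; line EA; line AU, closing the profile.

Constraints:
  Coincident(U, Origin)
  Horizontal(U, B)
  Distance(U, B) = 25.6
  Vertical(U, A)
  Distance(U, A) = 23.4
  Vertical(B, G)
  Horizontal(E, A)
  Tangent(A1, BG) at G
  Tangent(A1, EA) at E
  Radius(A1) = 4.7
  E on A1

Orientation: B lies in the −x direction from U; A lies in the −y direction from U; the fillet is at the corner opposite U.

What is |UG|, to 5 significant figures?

31.703

U is at the origin; U and B share the same y with |UB| = 25.6 and B on the −x side, so B = (-25.600, 0.0000). UA is vertical with |UA| = 23.4 and A on the −y side, so A = (0.0000, -23.400). The virtual corner opposite U is at (-25.600, -23.400). Since A1 is tangent to BG there, PG ⟂ BG and A1 meets EA tangentially, so PE is at right angles to EA, with radius 4.7, so the center P sits 4.7 in from both sides at P = (-20.900, -18.700). That places the tangent points at G = (-25.600, -18.700) on BG and E = (-20.900, -23.400) on EA. Then |UG| = |G − U| = 31.703.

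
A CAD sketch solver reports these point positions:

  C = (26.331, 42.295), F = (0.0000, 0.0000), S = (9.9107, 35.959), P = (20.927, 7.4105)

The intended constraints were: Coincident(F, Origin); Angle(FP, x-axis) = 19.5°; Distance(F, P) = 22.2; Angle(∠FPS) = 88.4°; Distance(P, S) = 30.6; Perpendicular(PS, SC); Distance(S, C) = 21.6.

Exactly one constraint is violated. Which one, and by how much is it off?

Distance(S, C) = 21.6 — off by 4.00.

F = (0.00, 0.00) ✓; FP at 19.50° ✓; |FP| = 22.20 ✓; ∠FPS = 88.40° ✓; |PS| = 30.60 ✓; ∠(PS, SC) = 90.00° ✓; |SC| = 17.60 ✗.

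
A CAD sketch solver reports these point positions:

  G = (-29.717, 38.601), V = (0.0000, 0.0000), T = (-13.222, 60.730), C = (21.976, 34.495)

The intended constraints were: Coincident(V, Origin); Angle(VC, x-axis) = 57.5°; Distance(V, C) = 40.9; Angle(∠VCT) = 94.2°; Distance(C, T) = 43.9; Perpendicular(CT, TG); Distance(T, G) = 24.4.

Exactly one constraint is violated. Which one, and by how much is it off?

Distance(T, G) = 24.4 — off by 3.20.

V = (0.00, 0.00) ✓; VC at 57.50° ✓; |VC| = 40.90 ✓; ∠VCT = 94.20° ✓; |CT| = 43.90 ✓; ∠(CT, TG) = 90.00° ✓; |TG| = 27.60 ✗.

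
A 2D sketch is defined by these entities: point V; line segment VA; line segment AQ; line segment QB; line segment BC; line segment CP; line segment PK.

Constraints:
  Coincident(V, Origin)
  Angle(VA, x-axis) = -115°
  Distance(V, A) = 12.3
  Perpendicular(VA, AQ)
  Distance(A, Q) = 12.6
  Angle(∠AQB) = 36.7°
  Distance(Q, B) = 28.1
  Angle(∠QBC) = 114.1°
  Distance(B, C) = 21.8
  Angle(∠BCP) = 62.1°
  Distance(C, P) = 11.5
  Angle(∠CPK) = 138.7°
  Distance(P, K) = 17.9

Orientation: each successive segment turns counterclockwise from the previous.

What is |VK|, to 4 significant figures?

9.903

∠BCP = 62.1° gives CP at -57.90° from the x-axis; with |CP| = 11.5, P = (-22.73, -3.070). ∠CPK = 138.7° gives PK at -16.60° from the x-axis; with |PK| = 17.9, K = (-5.577, -8.183). Then |VK| = |K − V| = 9.903.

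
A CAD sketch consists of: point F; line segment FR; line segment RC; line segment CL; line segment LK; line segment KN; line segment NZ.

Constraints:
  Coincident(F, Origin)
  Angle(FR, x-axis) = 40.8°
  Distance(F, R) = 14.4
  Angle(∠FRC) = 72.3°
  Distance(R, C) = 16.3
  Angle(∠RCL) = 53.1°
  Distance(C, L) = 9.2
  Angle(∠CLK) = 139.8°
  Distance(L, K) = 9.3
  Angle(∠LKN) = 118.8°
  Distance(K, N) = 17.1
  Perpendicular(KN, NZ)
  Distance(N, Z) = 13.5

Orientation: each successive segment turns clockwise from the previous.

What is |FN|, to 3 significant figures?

22.1

F is at the origin; FR runs at 40.8° with length 14.4, so R = (10.9, 9.41). ∠FRC = 72.3° gives RC at -66.9° from the x-axis; with |RC| = 16.3, C = (17.3, -5.58). ∠RCL = 53.1° gives CL at 166° from the x-axis; with |CL| = 9.2, L = (8.36, -3.39). ∠CLK = 139.8° gives LK at 126° from the x-axis; with |LK| = 9.3, K = (2.89, 4.13). ∠LKN = 118.8° gives KN at 64.8° from the x-axis; with |KN| = 17.1, N = (10.2, 19.6). Then |FN| = |N − F| = 22.1.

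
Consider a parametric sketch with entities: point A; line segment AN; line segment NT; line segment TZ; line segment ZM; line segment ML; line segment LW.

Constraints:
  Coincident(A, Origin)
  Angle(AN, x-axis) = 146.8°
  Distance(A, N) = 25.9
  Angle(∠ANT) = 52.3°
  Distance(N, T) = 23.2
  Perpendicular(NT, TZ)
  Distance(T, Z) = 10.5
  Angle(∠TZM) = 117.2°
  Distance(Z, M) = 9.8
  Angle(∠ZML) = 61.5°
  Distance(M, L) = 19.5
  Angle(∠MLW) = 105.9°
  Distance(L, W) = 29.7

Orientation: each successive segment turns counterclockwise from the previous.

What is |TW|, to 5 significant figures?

23.726

A is at the origin; AN runs at 146.8° with length 25.9, so N = (-21.672, 14.182). ∠ANT = 52.3° gives NT at -85.500° from the x-axis; with |NT| = 23.2, T = (-19.852, -8.9466). NT is perpendicular to TZ, so TZ runs at 4.5000°; with |TZ| = 10.5, Z = (-9.3843, -8.1228). ∠TZM = 117.2° gives ZM at 67.300° from the x-axis; with |ZM| = 9.8, M = (-5.6024, 0.91810). ∠ZML = 61.5° gives ML at -174.20° from the x-axis; with |ML| = 19.5, L = (-25.003, -1.0525). ∠MLW = 105.9° gives LW at -100.10° from the x-axis; with |LW| = 29.7, W = (-30.211, -30.292). Then |TW| = |W − T| = 23.726.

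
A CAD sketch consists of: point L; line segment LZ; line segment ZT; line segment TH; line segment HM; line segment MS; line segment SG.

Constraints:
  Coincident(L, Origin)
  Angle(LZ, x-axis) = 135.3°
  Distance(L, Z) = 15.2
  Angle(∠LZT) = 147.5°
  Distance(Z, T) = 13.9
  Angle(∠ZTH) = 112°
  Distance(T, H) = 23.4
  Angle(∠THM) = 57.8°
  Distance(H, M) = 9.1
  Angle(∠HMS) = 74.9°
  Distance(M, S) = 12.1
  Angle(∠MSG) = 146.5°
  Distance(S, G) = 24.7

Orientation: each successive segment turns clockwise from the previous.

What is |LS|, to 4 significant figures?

31.72

L is at the origin; LZ runs at 135.3° with length 15.2, so Z = (-10.80, 10.69). ∠LZT = 147.5° gives ZT at 102.8° from the x-axis; with |ZT| = 13.9, T = (-13.88, 24.25). ∠ZTH = 112.0° gives TH at 34.80° from the x-axis; with |TH| = 23.4, H = (5.331, 37.60). ∠THM = 57.8° gives HM at -87.40° from the x-axis; with |HM| = 9.1, M = (5.744, 28.51). ∠HMS = 74.9° gives MS at 167.5° from the x-axis; with |MS| = 12.1, S = (-6.069, 31.13). Then |LS| = |S − L| = 31.72.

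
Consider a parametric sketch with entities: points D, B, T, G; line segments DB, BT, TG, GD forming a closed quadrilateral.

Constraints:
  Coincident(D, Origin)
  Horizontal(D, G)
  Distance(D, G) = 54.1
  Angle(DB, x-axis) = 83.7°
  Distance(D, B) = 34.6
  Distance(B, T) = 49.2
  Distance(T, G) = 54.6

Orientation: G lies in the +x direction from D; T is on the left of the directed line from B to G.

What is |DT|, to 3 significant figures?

73.0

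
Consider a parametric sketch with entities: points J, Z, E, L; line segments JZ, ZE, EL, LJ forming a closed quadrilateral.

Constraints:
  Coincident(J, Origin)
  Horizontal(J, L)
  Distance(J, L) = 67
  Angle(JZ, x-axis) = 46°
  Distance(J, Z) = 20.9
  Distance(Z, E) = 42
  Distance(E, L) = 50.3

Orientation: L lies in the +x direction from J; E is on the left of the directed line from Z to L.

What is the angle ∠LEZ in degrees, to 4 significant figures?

71.88°

Checks: |ZE| = 42.00 ✓; |EL| = 50.30 ✓.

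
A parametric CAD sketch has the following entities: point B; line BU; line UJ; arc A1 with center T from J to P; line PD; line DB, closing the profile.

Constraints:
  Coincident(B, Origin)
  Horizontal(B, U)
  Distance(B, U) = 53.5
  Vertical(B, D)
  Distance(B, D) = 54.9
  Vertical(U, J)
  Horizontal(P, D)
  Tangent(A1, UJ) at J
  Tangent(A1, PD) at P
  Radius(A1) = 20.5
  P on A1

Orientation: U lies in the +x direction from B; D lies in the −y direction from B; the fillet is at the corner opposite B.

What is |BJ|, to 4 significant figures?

63.61

B is at the origin; B and U share the same y with |BU| = 53.5 and U on the +x side, so U = (53.50, 0.000). B and D share the same x with |BD| = 54.9 and D on the −y side, so D = (0.000, -54.90). The virtual corner opposite B is at (53.50, -54.90). Since A1 is tangent to UJ there, TJ ⟂ UJ and A1 meets PD tangentially, so TP is at right angles to PD, with radius 20.5, so the center T sits 20.5 in from both sides at T = (33.00, -34.40). That places the tangent points at J = (53.50, -34.40) on UJ and P = (33.00, -54.90) on PD. Then |BJ| = |J − B| = 63.61.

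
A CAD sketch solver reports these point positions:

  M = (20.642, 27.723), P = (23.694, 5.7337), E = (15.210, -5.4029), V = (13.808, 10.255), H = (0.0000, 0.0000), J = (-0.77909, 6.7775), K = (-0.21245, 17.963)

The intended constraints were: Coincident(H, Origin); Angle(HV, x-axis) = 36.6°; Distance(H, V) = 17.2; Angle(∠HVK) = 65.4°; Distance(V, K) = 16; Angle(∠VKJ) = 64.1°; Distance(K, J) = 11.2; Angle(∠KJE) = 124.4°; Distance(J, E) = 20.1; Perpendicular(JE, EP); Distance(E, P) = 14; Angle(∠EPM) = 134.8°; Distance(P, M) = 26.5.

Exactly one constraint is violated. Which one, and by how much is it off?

Distance(P, M) = 26.5 — off by 4.30.

H = (0.00, 0.00) ✓; HV at 36.60° ✓; |HV| = 17.20 ✓; ∠HVK = 65.40° ✓; |VK| = 16.00 ✓; ∠VKJ = 64.10° ✓; |KJ| = 11.20 ✓; ∠KJE = 124.4° ✓; |JE| = 20.10 ✓; ∠(JE, EP) = 90.00° ✓; |EP| = 14.00 ✓; ∠EPM = 134.8° ✓; |PM| = 22.20 ✗.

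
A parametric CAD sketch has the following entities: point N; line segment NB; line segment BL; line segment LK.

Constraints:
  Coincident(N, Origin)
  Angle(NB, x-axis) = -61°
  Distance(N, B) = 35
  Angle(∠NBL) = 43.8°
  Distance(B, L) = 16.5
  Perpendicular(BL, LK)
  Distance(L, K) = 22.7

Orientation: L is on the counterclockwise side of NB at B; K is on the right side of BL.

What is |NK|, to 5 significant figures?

47.736

N is at the origin; NB runs at -61.0° with length 35.0, so B = 35.0·(cos -61.0°, sin -61.0°) = (16.968, -30.612). ∠NBL = 43.8°, so BL runs at -61.0° + (180° − 43.8°) = 75.200° from the x-axis; with |BL| = 16.5, L = B + 16.5·(cos 75.200°, sin 75.200°) = (21.183, -14.659). BL ⟂ LK; with |LK| = 22.7 on the right of BL, K = L + 22.7·(0.96682, -0.25545) = (43.130, -20.458). Then |NK| = |K − N| = 47.736.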